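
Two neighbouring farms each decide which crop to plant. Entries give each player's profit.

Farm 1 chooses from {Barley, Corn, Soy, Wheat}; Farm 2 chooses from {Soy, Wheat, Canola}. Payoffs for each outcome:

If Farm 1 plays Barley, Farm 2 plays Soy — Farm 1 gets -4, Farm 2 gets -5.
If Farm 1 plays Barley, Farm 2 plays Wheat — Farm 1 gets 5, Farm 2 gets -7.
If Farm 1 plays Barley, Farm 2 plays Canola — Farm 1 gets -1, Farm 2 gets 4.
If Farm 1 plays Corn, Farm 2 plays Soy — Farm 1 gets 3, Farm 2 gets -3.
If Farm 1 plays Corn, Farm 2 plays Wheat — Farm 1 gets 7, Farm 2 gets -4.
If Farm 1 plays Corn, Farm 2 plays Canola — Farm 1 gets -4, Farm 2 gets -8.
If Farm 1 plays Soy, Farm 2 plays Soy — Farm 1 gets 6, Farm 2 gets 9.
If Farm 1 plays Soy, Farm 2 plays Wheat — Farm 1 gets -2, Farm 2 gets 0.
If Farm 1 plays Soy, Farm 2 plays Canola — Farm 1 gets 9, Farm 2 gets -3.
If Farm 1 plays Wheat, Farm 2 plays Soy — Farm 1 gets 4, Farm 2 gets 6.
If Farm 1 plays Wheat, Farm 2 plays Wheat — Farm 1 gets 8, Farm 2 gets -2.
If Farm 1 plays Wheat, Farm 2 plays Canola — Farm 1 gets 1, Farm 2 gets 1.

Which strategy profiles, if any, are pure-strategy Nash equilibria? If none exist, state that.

Pure NE: (Soy, Soy)

(Barley, Soy): Farm 1 can switch to Corn (-4 → 3). Not NE.
(Barley, Wheat): Farm 1 can switch to Corn (5 → 7). Not NE.
(Barley, Canola): Farm 1 can switch to Soy (-1 → 9). Not NE.
(Corn, Soy): Farm 1 can switch to Soy (3 → 6). Not NE.
(Corn, Wheat): Farm 1 can switch to Wheat (7 → 8). Not NE.
(Corn, Canola): Farm 1 can switch to Barley (-4 → -1). Not NE.
(Soy, Soy): Farm 1 gets 6, best alternative 4; Farm 2 gets 9, best alternative 0. No profitable deviation — NE.
(Soy, Wheat): Farm 1 can switch to Barley (-2 → 5). Not NE.
(Soy, Canola): Farm 2 can switch to Soy (-3 → 9). Not NE.
(Wheat, Soy): Farm 1 can switch to Soy (4 → 6). Not NE.
(Wheat, Wheat): Farm 2 can switch to Soy (-2 → 6). Not NE.
(The remaining 1 profile has a profitable deviation by the same check.)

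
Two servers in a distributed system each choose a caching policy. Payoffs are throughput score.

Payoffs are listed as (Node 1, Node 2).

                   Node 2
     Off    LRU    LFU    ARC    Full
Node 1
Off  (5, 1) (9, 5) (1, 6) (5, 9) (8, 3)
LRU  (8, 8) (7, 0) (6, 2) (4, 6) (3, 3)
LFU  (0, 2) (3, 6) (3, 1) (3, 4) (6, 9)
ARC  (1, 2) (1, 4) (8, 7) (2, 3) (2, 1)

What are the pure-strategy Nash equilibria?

For each strategy profile, look for a profitable unilateral deviation.
(Off, Off): Node 1 can switch to LRU (5 → 8). Not NE.
(Off, LRU): Node 2 can switch to LFU (5 → 6). Not NE.
(Off, LFU): Node 1 can switch to LRU (1 → 6). Not NE.
(Off, ARC): Node 1 gets 5, best alternative 4; Node 2 gets 9, best alternative 6. No profitable deviation — NE.
(Off, Full): Node 2 can switch to LRU (3 → 5). Not NE.
(LRU, Off): Node 1 gets 8, best alternative 5; Node 2 gets 8, best alternative 6. No profitable deviation — NE.
(LRU, LRU): Node 1 can switch to Off (7 → 9). Not NE.
(LRU, LFU): Node 1 can switch to ARC (6 → 8). Not NE.
(ARC, LFU): Node 1 gets 8, best alternative 6; Node 2 gets 7, best alternative 4. No profitable deviation — NE.
(The remaining 11 profiles each have a profitable deviation by the same check.)

The pure Nash equilibria are (Off, ARC) and (LRU, Off) and (ARC, LFU).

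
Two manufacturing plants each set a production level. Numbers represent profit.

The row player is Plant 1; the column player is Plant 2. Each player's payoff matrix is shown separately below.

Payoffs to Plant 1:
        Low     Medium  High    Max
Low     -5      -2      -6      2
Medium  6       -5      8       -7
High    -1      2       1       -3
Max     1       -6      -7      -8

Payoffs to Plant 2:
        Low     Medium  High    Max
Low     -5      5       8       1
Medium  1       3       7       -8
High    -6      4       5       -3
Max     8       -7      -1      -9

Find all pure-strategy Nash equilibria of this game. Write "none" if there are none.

Plant 1 against Low: payoffs -5, 6, -1, 1 → best response Medium.
Plant 1 against Medium: payoffs -2, -5, 2, -6 → best response High.
Plant 1 against High: payoffs -6, 8, 1, -7 → best response Medium.
Plant 1 against Max: payoffs 2, -7, -3, -8 → best response Low.
Plant 2 against Low: payoffs -5, 5, 8, 1 → best response High.
Plant 2 against Medium: payoffs 1, 3, 7, -8 → best response High.
Plant 2 against High: payoffs -6, 4, 5, -3 → best response High.
Plant 2 against Max: payoffs 8, -7, -1, -9 → best response Low.
Mutual best responses: (Medium, High).

The unique pure-strategy Nash equilibrium is (Medium, High).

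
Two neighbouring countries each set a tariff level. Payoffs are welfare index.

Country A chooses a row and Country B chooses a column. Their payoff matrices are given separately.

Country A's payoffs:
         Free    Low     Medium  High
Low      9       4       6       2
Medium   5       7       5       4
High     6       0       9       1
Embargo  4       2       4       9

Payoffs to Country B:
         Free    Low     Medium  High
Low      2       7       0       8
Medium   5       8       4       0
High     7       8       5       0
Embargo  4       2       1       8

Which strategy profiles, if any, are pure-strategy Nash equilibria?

Mark each player's best response to every combination of opponents' strategies; a profile where every player is best-responding is a pure Nash equilibrium.
Country A against Free: payoffs 9, 5, 6, 4 → best response Low.
Country A against Low: payoffs 4, 7, 0, 2 → best response Medium.
Country A against Medium: payoffs 6, 5, 9, 4 → best response High.
Country A against High: payoffs 2, 4, 1, 9 → best response Embargo.
Country B against Low: payoffs 2, 7, 0, 8 → best response High.
Country B against Medium: payoffs 5, 8, 4, 0 → best response Low.
Country B against High: payoffs 7, 8, 5, 0 → best response Low.
Country B against Embargo: payoffs 4, 2, 1, 8 → best response High.
Mutual best responses: (Medium, Low); (Embargo, High).

(Medium, Low); (Embargo, High)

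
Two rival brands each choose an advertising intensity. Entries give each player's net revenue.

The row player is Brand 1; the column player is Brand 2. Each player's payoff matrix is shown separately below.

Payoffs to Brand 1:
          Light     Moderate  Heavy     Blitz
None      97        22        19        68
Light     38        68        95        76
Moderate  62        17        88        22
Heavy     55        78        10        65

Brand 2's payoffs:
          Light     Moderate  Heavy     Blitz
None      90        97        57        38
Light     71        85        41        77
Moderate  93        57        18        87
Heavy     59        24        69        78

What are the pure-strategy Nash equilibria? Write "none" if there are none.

Brand 1 against Light: payoffs 97, 38, 62, 55 → best response None.
Brand 1 against Moderate: payoffs 22, 68, 17, 78 → best response Heavy.
Brand 1 against Heavy: payoffs 19, 95, 88, 10 → best response Light.
Brand 1 against Blitz: payoffs 68, 76, 22, 65 → best response Light.
Brand 2 against None: payoffs 90, 97, 57, 38 → best response Moderate.
Brand 2 against Light: payoffs 71, 85, 41, 77 → best response Moderate.
Brand 2 against Moderate: payoffs 93, 57, 18, 87 → best response Light.
Brand 2 against Heavy: payoffs 59, 24, 69, 78 → best response Blitz.
No profile is a mutual best response for all players.

This game has no pure Nash equilibrium.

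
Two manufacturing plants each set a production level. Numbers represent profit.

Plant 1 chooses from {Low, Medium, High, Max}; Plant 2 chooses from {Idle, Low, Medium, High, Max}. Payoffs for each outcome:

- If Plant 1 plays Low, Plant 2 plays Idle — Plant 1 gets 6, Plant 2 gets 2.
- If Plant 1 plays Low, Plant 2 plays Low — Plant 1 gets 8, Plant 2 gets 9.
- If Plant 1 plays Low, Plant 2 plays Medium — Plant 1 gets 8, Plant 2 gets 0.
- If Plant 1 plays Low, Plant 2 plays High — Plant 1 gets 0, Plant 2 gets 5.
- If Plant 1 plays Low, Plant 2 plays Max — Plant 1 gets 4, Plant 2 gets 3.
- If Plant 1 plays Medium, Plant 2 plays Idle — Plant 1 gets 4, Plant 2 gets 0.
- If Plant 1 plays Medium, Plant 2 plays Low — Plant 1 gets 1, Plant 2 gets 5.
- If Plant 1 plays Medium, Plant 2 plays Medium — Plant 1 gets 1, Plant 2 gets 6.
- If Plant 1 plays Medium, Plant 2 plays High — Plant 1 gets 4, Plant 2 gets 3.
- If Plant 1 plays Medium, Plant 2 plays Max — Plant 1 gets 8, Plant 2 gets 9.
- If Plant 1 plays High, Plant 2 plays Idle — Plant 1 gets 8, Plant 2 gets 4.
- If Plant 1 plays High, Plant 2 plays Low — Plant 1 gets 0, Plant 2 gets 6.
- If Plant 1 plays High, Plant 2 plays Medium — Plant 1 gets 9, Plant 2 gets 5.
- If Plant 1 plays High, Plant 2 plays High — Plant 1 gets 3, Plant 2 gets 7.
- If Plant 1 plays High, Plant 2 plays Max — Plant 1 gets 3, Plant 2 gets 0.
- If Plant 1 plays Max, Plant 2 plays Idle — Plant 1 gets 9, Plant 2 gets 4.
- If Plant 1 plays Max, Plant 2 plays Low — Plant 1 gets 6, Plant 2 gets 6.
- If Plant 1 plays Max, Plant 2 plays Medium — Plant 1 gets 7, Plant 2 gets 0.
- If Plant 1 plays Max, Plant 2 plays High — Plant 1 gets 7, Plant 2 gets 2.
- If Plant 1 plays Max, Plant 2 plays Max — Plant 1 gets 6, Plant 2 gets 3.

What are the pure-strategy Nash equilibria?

Plant 1 against Idle: payoffs 6, 4, 8, 9 → best response Max.
Plant 1 against Low: payoffs 8, 1, 0, 6 → best response Low.
Plant 1 against Medium: payoffs 8, 1, 9, 7 → best response High.
Plant 1 against High: payoffs 0, 4, 3, 7 → best response Max.
Plant 1 against Max: payoffs 4, 8, 3, 6 → best response Medium.
Plant 2 against Low: payoffs 2, 9, 0, 5, 3 → best response Low.
Plant 2 against Medium: payoffs 0, 5, 6, 3, 9 → best response Max.
Plant 2 against High: payoffs 4, 6, 5, 7, 0 → best response High.
Plant 2 against Max: payoffs 4, 6, 0, 2, 3 → best response Low.
Mutual best responses: (Low, Low); (Medium, Max).

Pure-strategy Nash equilibria: (Low, Low); (Medium, Max)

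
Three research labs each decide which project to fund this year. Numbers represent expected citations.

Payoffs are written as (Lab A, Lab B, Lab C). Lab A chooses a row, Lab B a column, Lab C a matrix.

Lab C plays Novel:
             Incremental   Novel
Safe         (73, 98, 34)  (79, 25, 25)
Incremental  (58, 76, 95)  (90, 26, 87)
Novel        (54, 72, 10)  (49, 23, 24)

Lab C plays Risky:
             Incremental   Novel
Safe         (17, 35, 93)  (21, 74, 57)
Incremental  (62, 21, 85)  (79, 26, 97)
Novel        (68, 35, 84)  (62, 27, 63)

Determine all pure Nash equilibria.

The pure Nash equilibria are (Incremental, Novel, Risky) and (Novel, Incremental, Risky).

For each player, find the best response to each opponent profile; mutual best responses are the pure NE.
Lab A against (Incremental, Novel): payoffs 73, 58, 54 → best response Safe.
Lab A against (Incremental, Risky): payoffs 17, 62, 68 → best response Novel.
Lab A against (Novel, Novel): payoffs 79, 90, 49 → best response Incremental.
Lab A against (Novel, Risky): payoffs 21, 79, 62 → best response Incremental.
Lab B against (Safe, Novel): payoffs 98, 25 → best response Incremental.
Lab B against (Safe, Risky): payoffs 35, 74 → best response Novel.
Lab B against (Incremental, Novel): payoffs 76, 26 → best response Incremental.
Lab B against (Incremental, Risky): payoffs 21, 26 → best response Novel.
Lab B against (Novel, Novel): payoffs 72, 23 → best response Incremental.
Lab B against (Novel, Risky): payoffs 35, 27 → best response Incremental.
Lab C against (Safe, Incremental): payoffs 34, 93 → best response Risky.
Lab C against (Safe, Novel): payoffs 25, 57 → best response Risky.
Lab C against (Incremental, Incremental): payoffs 95, 85 → best response Novel.
Lab C against (Incremental, Novel): payoffs 87, 97 → best response Risky.
Lab C against (Novel, Incremental): payoffs 10, 84 → best response Risky.
Lab C against (Novel, Novel): payoffs 24, 63 → best response Risky.
Mutual best responses: (Incremental, Novel, Risky); (Novel, Incremental, Risky).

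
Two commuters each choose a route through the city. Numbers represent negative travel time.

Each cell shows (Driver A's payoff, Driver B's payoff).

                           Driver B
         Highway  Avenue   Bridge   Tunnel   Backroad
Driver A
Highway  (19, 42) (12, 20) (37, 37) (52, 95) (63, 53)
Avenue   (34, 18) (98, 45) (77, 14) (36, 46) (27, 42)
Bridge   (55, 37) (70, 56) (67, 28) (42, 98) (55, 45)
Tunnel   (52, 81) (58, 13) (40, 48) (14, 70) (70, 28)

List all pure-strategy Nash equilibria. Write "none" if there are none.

Pure NE: (Highway, Tunnel)

Driver A against Highway: payoffs 19, 34, 55, 52 → best response Bridge.
Driver A against Avenue: payoffs 12, 98, 70, 58 → best response Avenue.
Driver A against Bridge: payoffs 37, 77, 67, 40 → best response Avenue.
Driver A against Tunnel: payoffs 52, 36, 42, 14 → best response Highway.
Driver A against Backroad: payoffs 63, 27, 55, 70 → best response Tunnel.
Driver B against Highway: payoffs 42, 20, 37, 95, 53 → best response Tunnel.
Driver B against Avenue: payoffs 18, 45, 14, 46, 42 → best response Tunnel.
Driver B against Bridge: payoffs 37, 56, 28, 98, 45 → best response Tunnel.
Driver B against Tunnel: payoffs 81, 13, 48, 70, 28 → best response Highway.
Mutual best responses: (Highway, Tunnel).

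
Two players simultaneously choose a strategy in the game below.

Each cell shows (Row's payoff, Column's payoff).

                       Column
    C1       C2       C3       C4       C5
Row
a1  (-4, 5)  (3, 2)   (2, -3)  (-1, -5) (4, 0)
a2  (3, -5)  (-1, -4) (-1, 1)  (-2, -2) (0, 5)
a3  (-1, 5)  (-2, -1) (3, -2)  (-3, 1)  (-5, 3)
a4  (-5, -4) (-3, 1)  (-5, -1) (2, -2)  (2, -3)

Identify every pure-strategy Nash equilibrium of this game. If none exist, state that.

For each strategy profile, look for a profitable unilateral deviation.
(a1, C1): Row can switch to a2 (-4 → 3). Not NE.
(a1, C2): Column can switch to C1 (2 → 5). Not NE.
(a1, C3): Row can switch to a3 (2 → 3). Not NE.
(a1, C4): Row can switch to a4 (-1 → 2). Not NE.
(a1, C5): Column can switch to C1 (0 → 5). Not NE.
(a2, C1): Column can switch to C2 (-5 → -4). Not NE.
(a2, C2): Row can switch to a1 (-1 → 3). Not NE.
(a2, C3): Row can switch to a1 (-1 → 2). Not NE.
(The remaining 12 profiles each have a profitable deviation by the same check.)

none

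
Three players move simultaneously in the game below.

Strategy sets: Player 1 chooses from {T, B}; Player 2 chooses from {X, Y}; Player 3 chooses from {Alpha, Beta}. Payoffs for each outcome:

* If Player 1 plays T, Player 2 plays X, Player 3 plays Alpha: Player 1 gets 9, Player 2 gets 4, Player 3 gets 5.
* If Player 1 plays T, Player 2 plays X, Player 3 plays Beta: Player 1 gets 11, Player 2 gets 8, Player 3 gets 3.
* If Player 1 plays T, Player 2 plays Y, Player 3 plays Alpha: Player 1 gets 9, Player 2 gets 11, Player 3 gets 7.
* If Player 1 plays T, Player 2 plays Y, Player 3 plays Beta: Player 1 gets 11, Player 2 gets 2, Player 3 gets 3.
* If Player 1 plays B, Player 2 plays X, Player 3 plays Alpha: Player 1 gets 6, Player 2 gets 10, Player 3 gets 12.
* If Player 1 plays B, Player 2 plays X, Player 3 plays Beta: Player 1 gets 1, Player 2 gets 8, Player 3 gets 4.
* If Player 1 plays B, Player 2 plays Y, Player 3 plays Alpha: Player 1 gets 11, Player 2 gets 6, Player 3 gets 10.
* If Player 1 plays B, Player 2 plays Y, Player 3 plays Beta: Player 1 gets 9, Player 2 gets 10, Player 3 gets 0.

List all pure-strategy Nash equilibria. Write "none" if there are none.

This game has no pure Nash equilibrium.

Check each profile: it is a Nash equilibrium iff no player can strictly gain by switching unilaterally.
(T, X, Alpha): Player 2 can switch to Y (4 → 11). Not NE.
(T, X, Beta): Player 3 can switch to Alpha (3 → 5). Not NE.
(T, Y, Alpha): Player 1 can switch to B (9 → 11). Not NE.
(T, Y, Beta): Player 2 can switch to X (2 → 8). Not NE.
(B, X, Alpha): Player 1 can switch to T (6 → 9). Not NE.
(B, X, Beta): Player 1 can switch to T (1 → 11). Not NE.
(The remaining 2 profiles each have a profitable deviation by the same check.)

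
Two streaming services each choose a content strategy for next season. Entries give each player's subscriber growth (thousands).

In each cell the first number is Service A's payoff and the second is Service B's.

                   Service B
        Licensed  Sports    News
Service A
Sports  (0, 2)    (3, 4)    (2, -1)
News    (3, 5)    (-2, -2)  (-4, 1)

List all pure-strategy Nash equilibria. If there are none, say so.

Service A against Licensed: payoffs 0, 3 → best response News.
Service A against Sports: payoffs 3, -2 → best response Sports.
Service A against News: payoffs 2, -4 → best response Sports.
Service B against Sports: payoffs 2, 4, -1 → best response Sports.
Service B against News: payoffs 5, -2, 1 → best response Licensed.
Mutual best responses: (Sports, Sports); (News, Licensed).

(Sports, Sports) and (News, Licensed)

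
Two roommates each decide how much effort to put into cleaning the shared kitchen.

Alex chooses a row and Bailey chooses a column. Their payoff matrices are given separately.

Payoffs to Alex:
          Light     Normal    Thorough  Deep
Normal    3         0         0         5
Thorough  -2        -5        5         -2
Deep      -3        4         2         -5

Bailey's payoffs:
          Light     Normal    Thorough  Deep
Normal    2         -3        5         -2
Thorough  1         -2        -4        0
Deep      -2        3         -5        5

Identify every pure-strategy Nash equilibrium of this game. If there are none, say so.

No pure-strategy Nash equilibrium.

For each player, find the best response to each opponent profile; mutual best responses are the pure NE.
Alex against Light: payoffs 3, -2, -3 → best response Normal.
Alex against Normal: payoffs 0, -5, 4 → best response Deep.
Alex against Thorough: payoffs 0, 5, 2 → best response Thorough.
Alex against Deep: payoffs 5, -2, -5 → best response Normal.
Bailey against Normal: payoffs 2, -3, 5, -2 → best response Thorough.
Bailey against Thorough: payoffs 1, -2, -4, 0 → best response Light.
Bailey against Deep: payoffs -2, 3, -5, 5 → best response Deep.
No profile is a mutual best response for all players.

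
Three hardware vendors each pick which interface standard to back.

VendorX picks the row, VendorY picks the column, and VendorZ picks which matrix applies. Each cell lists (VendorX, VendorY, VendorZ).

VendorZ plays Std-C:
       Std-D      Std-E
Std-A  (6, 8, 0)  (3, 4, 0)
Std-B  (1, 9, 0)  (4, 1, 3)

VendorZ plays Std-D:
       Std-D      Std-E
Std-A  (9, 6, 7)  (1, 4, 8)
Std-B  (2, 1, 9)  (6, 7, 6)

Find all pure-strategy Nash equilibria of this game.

Pure-strategy Nash equilibria: (Std-A, Std-D, Std-D), (Std-B, Std-E, Std-D)

(Std-A, Std-D, Std-C): VendorZ can switch to Std-D (0 → 7). Not NE.
(Std-A, Std-D, Std-D): VendorX gets 9, best alternative 2; VendorY gets 6, best alternative 4; VendorZ gets 7, best alternative 0. No profitable deviation — NE.
(Std-A, Std-E, Std-C): VendorX can switch to Std-B (3 → 4). Not NE.
(Std-A, Std-E, Std-D): VendorX can switch to Std-B (1 → 6). Not NE.
(Std-B, Std-D, Std-C): VendorX can switch to Std-A (1 → 6). Not NE.
(Std-B, Std-D, Std-D): VendorX can switch to Std-A (2 → 9). Not NE.
(Std-B, Std-E, Std-C): VendorY can switch to Std-D (1 → 9). Not NE.
(Std-B, Std-E, Std-D): VendorX gets 6, best alternative 1; VendorY gets 7, best alternative 1; VendorZ gets 6, best alternative 3. No profitable deviation — NE.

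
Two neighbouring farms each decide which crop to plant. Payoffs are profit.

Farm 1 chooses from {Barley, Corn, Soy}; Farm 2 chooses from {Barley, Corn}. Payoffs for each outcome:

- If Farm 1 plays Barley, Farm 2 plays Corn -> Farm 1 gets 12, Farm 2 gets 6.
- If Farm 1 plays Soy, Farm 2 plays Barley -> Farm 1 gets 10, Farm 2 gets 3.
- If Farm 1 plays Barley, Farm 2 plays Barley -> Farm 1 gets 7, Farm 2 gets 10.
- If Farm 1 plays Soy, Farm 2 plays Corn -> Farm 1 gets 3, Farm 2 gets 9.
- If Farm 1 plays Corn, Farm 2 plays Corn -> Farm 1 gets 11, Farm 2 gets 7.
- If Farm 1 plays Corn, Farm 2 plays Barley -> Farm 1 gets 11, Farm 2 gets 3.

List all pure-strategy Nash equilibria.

none

Farm 1 against Barley: payoffs 7, 11, 10 → best response Corn.
Farm 1 against Corn: payoffs 12, 11, 3 → best response Barley.
Farm 2 against Barley: payoffs 10, 6 → best response Barley.
Farm 2 against Corn: payoffs 3, 7 → best response Corn.
Farm 2 against Soy: payoffs 3, 9 → best response Corn.
No profile is a mutual best response for all players.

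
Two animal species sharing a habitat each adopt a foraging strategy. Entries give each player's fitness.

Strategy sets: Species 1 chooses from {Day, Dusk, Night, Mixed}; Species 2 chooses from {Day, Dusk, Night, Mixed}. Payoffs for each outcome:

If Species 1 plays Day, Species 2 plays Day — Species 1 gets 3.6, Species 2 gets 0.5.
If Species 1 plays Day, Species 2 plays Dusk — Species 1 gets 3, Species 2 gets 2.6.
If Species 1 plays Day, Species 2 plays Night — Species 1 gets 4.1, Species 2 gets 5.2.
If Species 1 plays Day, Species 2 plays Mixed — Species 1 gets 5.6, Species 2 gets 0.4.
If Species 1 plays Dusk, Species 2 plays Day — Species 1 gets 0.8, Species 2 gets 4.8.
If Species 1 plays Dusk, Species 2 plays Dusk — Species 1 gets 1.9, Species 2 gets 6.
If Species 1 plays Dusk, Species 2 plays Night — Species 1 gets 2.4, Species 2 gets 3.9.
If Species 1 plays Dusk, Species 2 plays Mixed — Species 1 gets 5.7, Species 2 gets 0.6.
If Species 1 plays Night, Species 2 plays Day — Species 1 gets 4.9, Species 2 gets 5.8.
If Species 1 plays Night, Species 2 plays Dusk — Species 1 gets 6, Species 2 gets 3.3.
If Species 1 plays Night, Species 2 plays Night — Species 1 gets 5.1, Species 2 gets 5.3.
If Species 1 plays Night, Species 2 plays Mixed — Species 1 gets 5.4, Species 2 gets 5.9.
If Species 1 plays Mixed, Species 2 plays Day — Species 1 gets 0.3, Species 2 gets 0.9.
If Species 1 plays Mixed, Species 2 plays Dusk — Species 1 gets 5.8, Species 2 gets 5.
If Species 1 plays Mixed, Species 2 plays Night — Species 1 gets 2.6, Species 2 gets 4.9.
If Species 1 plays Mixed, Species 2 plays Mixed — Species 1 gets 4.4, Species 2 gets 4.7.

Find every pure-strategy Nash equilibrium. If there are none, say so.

There is no pure-strategy Nash equilibrium.

(Day, Day): Species 1 can switch to Night (3.6 → 4.9). Not NE.
(Day, Dusk): Species 1 can switch to Night (3 → 6). Not NE.
(Day, Night): Species 1 can switch to Night (4.1 → 5.1). Not NE.
(Day, Mixed): Species 1 can switch to Dusk (5.6 → 5.7). Not NE.
(Dusk, Day): Species 1 can switch to Day (0.8 → 3.6). Not NE.
(Dusk, Dusk): Species 1 can switch to Day (1.9 → 3). Not NE.
(Dusk, Night): Species 1 can switch to Day (2.4 → 4.1). Not NE.
(Dusk, Mixed): Species 2 can switch to Day (0.6 → 4.8). Not NE.
(Night, Day): Species 2 can switch to Mixed (5.8 → 5.9). Not NE.
(Night, Dusk): Species 2 can switch to Day (3.3 → 5.8). Not NE.
(Night, Night): Species 2 can switch to Day (5.3 → 5.8). Not NE.
(Night, Mixed): Species 1 can switch to Day (5.4 → 5.6). Not NE.
(The remaining 4 profiles each have a profitable deviation by the same check.)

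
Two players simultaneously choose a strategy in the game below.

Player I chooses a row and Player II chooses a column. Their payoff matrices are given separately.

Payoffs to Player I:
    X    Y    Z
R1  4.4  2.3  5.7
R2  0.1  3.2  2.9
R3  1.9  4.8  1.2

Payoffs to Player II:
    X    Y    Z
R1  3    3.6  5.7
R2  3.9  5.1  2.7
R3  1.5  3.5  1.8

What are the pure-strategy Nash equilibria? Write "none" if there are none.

The pure Nash equilibria are (R1, Z) and (R3, Y).

(R1, X): Player II can switch to Y (3 → 3.6). Not NE.
(R1, Y): Player I can switch to R2 (2.3 → 3.2). Not NE.
(R1, Z): Player I gets 5.7, best alternative 2.9; Player II gets 5.7, best alternative 3.6. No profitable deviation — NE.
(R2, X): Player I can switch to R1 (0.1 → 4.4). Not NE.
(R2, Y): Player I can switch to R3 (3.2 → 4.8). Not NE.
(R2, Z): Player I can switch to R1 (2.9 → 5.7). Not NE.
(R3, X): Player I can switch to R1 (1.9 → 4.4). Not NE.
(R3, Y): Player I gets 4.8, best alternative 3.2; Player II gets 3.5, best alternative 1.8. No profitable deviation — NE.
(R3, Z): Player I can switch to R1 (1.2 → 5.7). Not NE.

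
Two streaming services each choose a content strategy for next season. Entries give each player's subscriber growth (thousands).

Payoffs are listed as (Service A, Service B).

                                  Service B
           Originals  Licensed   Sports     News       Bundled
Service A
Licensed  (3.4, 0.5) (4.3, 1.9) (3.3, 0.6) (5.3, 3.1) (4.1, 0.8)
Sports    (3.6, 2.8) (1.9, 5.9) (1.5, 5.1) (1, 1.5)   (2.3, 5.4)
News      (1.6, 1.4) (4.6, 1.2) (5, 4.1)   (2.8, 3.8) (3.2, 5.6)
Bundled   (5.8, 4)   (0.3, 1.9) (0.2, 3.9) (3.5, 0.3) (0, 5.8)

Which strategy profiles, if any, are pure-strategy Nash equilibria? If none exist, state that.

Service A against Originals: payoffs 3.4, 3.6, 1.6, 5.8 → best response Bundled.
Service A against Licensed: payoffs 4.3, 1.9, 4.6, 0.3 → best response News.
Service A against Sports: payoffs 3.3, 1.5, 5, 0.2 → best response News.
Service A against News: payoffs 5.3, 1, 2.8, 3.5 → best response Licensed.
Service A against Bundled: payoffs 4.1, 2.3, 3.2, 0 → best response Licensed.
Service B against Licensed: payoffs 0.5, 1.9, 0.6, 3.1, 0.8 → best response News.
Service B against Sports: payoffs 2.8, 5.9, 5.1, 1.5, 5.4 → best response Licensed.
Service B against News: payoffs 1.4, 1.2, 4.1, 3.8, 5.6 → best response Bundled.
Service B against Bundled: payoffs 4, 1.9, 3.9, 0.3, 5.8 → best response Bundled.
Mutual best responses: (Licensed, News).

(Licensed, News)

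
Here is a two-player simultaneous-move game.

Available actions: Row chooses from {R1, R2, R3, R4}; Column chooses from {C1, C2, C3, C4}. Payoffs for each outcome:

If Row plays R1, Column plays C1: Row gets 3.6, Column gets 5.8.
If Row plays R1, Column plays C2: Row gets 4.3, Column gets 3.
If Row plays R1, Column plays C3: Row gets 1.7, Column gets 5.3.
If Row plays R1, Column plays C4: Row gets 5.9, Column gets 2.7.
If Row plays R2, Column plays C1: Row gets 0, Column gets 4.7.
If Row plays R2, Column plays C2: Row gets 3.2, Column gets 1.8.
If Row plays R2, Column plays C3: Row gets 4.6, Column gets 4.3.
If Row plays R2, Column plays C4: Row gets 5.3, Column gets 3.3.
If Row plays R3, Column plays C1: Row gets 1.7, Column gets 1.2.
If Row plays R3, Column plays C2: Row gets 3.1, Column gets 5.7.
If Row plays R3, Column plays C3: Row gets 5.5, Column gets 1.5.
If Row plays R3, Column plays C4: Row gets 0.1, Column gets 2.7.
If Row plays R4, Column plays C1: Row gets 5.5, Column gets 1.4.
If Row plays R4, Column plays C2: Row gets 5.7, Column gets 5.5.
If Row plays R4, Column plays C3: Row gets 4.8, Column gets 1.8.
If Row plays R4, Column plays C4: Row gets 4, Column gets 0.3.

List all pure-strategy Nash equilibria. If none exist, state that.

Row against C1: payoffs 3.6, 0, 1.7, 5.5 → best response R4.
Row against C2: payoffs 4.3, 3.2, 3.1, 5.7 → best response R4.
Row against C3: payoffs 1.7, 4.6, 5.5, 4.8 → best response R3.
Row against C4: payoffs 5.9, 5.3, 0.1, 4 → best response R1.
Column against R1: payoffs 5.8, 3, 5.3, 2.7 → best response C1.
Column against R2: payoffs 4.7, 1.8, 4.3, 3.3 → best response C1.
Column against R3: payoffs 1.2, 5.7, 1.5, 2.7 → best response C2.
Column against R4: payoffs 1.4, 5.5, 1.8, 0.3 → best response C2.
Mutual best responses: (R4, C2).

Pure NE: (R4, C2)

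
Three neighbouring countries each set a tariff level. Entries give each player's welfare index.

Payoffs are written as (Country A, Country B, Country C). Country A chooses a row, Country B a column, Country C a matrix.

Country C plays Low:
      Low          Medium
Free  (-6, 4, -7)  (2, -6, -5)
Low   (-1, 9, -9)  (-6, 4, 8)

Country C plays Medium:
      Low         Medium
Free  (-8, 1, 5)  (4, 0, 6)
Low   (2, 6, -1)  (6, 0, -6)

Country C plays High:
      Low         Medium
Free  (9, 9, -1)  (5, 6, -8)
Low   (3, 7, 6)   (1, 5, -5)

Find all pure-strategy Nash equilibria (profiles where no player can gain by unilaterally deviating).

none

Country A against (Low, Low): payoffs -6, -1 → best response Low.
Country A against (Low, Medium): payoffs -8, 2 → best response Low.
Country A against (Low, High): payoffs 9, 3 → best response Free.
Country A against (Medium, Low): payoffs 2, -6 → best response Free.
Country A against (Medium, Medium): payoffs 4, 6 → best response Low.
Country A against (Medium, High): payoffs 5, 1 → best response Free.
Country B against (Free, Low): payoffs 4, -6 → best response Low.
Country B against (Free, Medium): payoffs 1, 0 → best response Low.
Country B against (Free, High): payoffs 9, 6 → best response Low.
Country B against (Low, Low): payoffs 9, 4 → best response Low.
Country B against (Low, Medium): payoffs 6, 0 → best response Low.
Country B against (Low, High): payoffs 7, 5 → best response Low.
Country C against (Free, Low): payoffs -7, 5, -1 → best response Medium.
Country C against (Free, Medium): payoffs -5, 6, -8 → best response Medium.
Country C against (Low, Low): payoffs -9, -1, 6 → best response High.
Country C against (Low, Medium): payoffs 8, -6, -5 → best response Low.
No profile is a mutual best response for all players.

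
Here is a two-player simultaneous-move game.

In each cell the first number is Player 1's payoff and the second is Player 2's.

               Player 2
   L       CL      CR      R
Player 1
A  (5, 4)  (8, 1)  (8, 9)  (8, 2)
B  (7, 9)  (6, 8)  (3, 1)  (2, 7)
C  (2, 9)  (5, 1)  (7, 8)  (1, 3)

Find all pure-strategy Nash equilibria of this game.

(A, CR); (B, L)

(A, L): Player 1 can switch to B (5 → 7). Not NE.
(A, CL): Player 2 can switch to L (1 → 4). Not NE.
(A, CR): Player 1 gets 8, best alternative 7; Player 2 gets 9, best alternative 4. No profitable deviation — NE.
(A, R): Player 2 can switch to L (2 → 4). Not NE.
(B, L): Player 1 gets 7, best alternative 5; Player 2 gets 9, best alternative 8. No profitable deviation — NE.
(B, CL): Player 1 can switch to A (6 → 8). Not NE.
(B, CR): Player 1 can switch to A (3 → 8). Not NE.
(B, R): Player 1 can switch to A (2 → 8). Not NE.
(C, L): Player 1 can switch to A (2 → 5). Not NE.
(C, CL): Player 1 can switch to A (5 → 8). Not NE.
(C, CR): Player 1 can switch to A (7 → 8). Not NE.
(C, R): Player 1 can switch to A (1 → 8). Not NE.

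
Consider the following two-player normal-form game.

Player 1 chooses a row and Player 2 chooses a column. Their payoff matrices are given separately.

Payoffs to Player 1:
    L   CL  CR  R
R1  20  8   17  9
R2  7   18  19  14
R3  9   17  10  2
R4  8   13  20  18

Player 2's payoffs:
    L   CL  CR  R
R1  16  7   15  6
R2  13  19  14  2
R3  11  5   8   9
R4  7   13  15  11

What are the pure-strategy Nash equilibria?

Mark each player's best response to every combination of opponents' strategies; a profile where every player is best-responding is a pure Nash equilibrium.
Player 1 against L: payoffs 20, 7, 9, 8 → best response R1.
Player 1 against CL: payoffs 8, 18, 17, 13 → best response R2.
Player 1 against CR: payoffs 17, 19, 10, 20 → best response R4.
Player 1 against R: payoffs 9, 14, 2, 18 → best response R4.
Player 2 against R1: payoffs 16, 7, 15, 6 → best response L.
Player 2 against R2: payoffs 13, 19, 14, 2 → best response CL.
Player 2 against R3: payoffs 11, 5, 8, 9 → best response L.
Player 2 against R4: payoffs 7, 13, 15, 11 → best response CR.
Mutual best responses: (R1, L); (R2, CL); (R4, CR).

The pure Nash equilibria are (R1, L) and (R2, CL) and (R4, CR).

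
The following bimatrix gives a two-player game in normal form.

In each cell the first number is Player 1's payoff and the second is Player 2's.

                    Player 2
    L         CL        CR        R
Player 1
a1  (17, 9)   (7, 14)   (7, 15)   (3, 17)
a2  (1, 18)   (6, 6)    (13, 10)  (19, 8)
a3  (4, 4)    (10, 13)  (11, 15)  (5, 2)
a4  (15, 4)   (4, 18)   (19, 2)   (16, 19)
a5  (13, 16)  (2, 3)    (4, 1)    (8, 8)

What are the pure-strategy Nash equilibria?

For each strategy profile, look for a profitable unilateral deviation.
(a1, L): Player 2 can switch to CL (9 → 14). Not NE.
(a1, CL): Player 1 can switch to a3 (7 → 10). Not NE.
(a1, CR): Player 1 can switch to a2 (7 → 13). Not NE.
(a1, R): Player 1 can switch to a2 (3 → 19). Not NE.
(a2, L): Player 1 can switch to a1 (1 → 17). Not NE.
(a2, CL): Player 1 can switch to a1 (6 → 7). Not NE.
(a2, CR): Player 1 can switch to a4 (13 → 19). Not NE.
(a2, R): Player 2 can switch to L (8 → 18). Not NE.
(a3, L): Player 1 can switch to a1 (4 → 17). Not NE.
(a3, CL): Player 2 can switch to CR (13 → 15). Not NE.
(The remaining 10 profiles each have a profitable deviation by the same check.)

This game has no pure Nash equilibrium.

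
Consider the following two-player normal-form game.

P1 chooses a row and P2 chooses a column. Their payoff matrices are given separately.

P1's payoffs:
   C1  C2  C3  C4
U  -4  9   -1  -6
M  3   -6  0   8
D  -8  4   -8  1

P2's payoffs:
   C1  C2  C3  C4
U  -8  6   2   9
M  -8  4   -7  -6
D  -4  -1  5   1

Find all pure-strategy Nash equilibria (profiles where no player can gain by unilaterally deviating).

For each player, find the best response to each opponent profile; mutual best responses are the pure NE.
P1 against C1: payoffs -4, 3, -8 → best response M.
P1 against C2: payoffs 9, -6, 4 → best response U.
P1 against C3: payoffs -1, 0, -8 → best response M.
P1 against C4: payoffs -6, 8, 1 → best response M.
P2 against U: payoffs -8, 6, 2, 9 → best response C4.
P2 against M: payoffs -8, 4, -7, -6 → best response C2.
P2 against D: payoffs -4, -1, 5, 1 → best response C3.
No profile is a mutual best response for all players.

No pure-strategy Nash equilibrium.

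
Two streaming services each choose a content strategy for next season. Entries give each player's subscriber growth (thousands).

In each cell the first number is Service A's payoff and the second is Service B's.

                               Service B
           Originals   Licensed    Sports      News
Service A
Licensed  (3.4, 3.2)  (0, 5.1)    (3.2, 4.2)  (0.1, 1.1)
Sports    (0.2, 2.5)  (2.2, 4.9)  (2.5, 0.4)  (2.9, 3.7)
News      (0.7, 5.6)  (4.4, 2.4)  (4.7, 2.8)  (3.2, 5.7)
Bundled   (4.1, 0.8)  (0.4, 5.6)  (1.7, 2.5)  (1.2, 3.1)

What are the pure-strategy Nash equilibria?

(Licensed, Originals): Service A can switch to Bundled (3.4 → 4.1). Not NE.
(Licensed, Licensed): Service A can switch to Sports (0 → 2.2). Not NE.
(Licensed, Sports): Service A can switch to News (3.2 → 4.7). Not NE.
(Licensed, News): Service A can switch to Sports (0.1 → 2.9). Not NE.
(Sports, Originals): Service A can switch to Licensed (0.2 → 3.4). Not NE.
(Sports, Licensed): Service A can switch to News (2.2 → 4.4). Not NE.
(News, News): Service A gets 3.2, best alternative 2.9; Service B gets 5.7, best alternative 5.6. No profitable deviation — NE.
(The remaining 9 profiles each have a profitable deviation by the same check.)

(News, News)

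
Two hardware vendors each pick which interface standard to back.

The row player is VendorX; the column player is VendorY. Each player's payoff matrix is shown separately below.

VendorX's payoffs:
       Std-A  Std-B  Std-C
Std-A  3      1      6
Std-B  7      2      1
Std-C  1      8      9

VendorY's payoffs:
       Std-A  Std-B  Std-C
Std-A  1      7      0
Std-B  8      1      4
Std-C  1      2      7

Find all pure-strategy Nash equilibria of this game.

(Std-B, Std-A) and (Std-C, Std-C)

VendorX against Std-A: payoffs 3, 7, 1 → best response Std-B.
VendorX against Std-B: payoffs 1, 2, 8 → best response Std-C.
VendorX against Std-C: payoffs 6, 1, 9 → best response Std-C.
VendorY against Std-A: payoffs 1, 7, 0 → best response Std-B.
VendorY against Std-B: payoffs 8, 1, 4 → best response Std-A.
VendorY against Std-C: payoffs 1, 2, 7 → best response Std-C.
Mutual best responses: (Std-B, Std-A); (Std-C, Std-C).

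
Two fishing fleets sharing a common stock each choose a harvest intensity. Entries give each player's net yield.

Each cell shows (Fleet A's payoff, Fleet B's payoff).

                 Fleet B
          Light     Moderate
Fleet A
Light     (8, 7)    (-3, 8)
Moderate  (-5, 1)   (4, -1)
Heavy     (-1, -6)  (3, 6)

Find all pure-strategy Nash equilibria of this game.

Mark each player's best response to every combination of opponents' strategies; a profile where every player is best-responding is a pure Nash equilibrium.
Fleet A against Light: payoffs 8, -5, -1 → best response Light.
Fleet A against Moderate: payoffs -3, 4, 3 → best response Moderate.
Fleet B against Light: payoffs 7, 8 → best response Moderate.
Fleet B against Moderate: payoffs 1, -1 → best response Light.
Fleet B against Heavy: payoffs -6, 6 → best response Moderate.
No profile is a mutual best response for all players.

There is no pure-strategy Nash equilibrium.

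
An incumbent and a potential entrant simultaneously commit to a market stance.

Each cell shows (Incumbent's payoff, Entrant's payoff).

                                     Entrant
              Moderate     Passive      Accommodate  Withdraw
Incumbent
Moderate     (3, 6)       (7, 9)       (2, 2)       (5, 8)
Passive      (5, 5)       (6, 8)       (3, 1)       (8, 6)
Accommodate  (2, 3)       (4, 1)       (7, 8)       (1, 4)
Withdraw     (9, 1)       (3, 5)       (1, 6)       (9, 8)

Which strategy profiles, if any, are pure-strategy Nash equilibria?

Incumbent against Moderate: payoffs 3, 5, 2, 9 → best response Withdraw.
Incumbent against Passive: payoffs 7, 6, 4, 3 → best response Moderate.
Incumbent against Accommodate: payoffs 2, 3, 7, 1 → best response Accommodate.
Incumbent against Withdraw: payoffs 5, 8, 1, 9 → best response Withdraw.
Entrant against Moderate: payoffs 6, 9, 2, 8 → best response Passive.
Entrant against Passive: payoffs 5, 8, 1, 6 → best response Passive.
Entrant against Accommodate: payoffs 3, 1, 8, 4 → best response Accommodate.
Entrant against Withdraw: payoffs 1, 5, 6, 8 → best response Withdraw.
Mutual best responses: (Moderate, Passive); (Accommodate, Accommodate); (Withdraw, Withdraw).

(Moderate, Passive), (Accommodate, Accommodate), (Withdraw, Withdraw)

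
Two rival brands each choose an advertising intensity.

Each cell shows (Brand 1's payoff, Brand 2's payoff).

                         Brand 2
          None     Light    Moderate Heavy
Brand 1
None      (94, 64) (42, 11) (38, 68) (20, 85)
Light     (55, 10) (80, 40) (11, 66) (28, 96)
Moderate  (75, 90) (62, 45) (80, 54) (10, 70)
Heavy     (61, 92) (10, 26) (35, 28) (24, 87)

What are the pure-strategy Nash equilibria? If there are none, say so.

Pure NE: (Light, Heavy)

Mark each player's best response to every combination of opponents' strategies; a profile where every player is best-responding is a pure Nash equilibrium.
Brand 1 against None: payoffs 94, 55, 75, 61 → best response None.
Brand 1 against Light: payoffs 42, 80, 62, 10 → best response Light.
Brand 1 against Moderate: payoffs 38, 11, 80, 35 → best response Moderate.
Brand 1 against Heavy: payoffs 20, 28, 10, 24 → best response Light.
Brand 2 against None: payoffs 64, 11, 68, 85 → best response Heavy.
Brand 2 against Light: payoffs 10, 40, 66, 96 → best response Heavy.
Brand 2 against Moderate: payoffs 90, 45, 54, 70 → best response None.
Brand 2 against Heavy: payoffs 92, 26, 28, 87 → best response None.
Mutual best responses: (Light, Heavy).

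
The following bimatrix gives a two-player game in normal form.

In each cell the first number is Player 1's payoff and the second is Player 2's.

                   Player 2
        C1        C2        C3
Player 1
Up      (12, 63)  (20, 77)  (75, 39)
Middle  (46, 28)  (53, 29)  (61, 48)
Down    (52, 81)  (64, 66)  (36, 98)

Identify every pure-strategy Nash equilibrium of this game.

No pure-strategy Nash equilibrium.

For each player, find the best response to each opponent profile; mutual best responses are the pure NE.
Player 1 against C1: payoffs 12, 46, 52 → best response Down.
Player 1 against C2: payoffs 20, 53, 64 → best response Down.
Player 1 against C3: payoffs 75, 61, 36 → best response Up.
Player 2 against Up: payoffs 63, 77, 39 → best response C2.
Player 2 against Middle: payoffs 28, 29, 48 → best response C3.
Player 2 against Down: payoffs 81, 66, 98 → best response C3.
No profile is a mutual best response for all players.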